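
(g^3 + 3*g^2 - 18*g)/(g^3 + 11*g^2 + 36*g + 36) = g*(g - 3)/(g^2 + 5*g + 6)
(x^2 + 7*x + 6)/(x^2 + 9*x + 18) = (x + 1)/(x + 3)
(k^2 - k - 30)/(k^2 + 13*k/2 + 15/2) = 2*(k - 6)/(2*k + 3)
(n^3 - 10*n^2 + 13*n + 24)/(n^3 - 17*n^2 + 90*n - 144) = (n + 1)/(n - 6)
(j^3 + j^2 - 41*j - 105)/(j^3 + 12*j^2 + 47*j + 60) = (j - 7)/(j + 4)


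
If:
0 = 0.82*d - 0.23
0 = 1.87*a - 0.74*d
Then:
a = 0.11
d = 0.28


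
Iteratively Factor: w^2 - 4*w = (w - 4)*(w)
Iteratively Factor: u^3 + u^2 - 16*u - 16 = (u - 4)*(u^2 + 5*u + 4) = (u - 4)*(u + 1)*(u + 4)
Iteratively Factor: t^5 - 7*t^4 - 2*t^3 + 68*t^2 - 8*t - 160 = (t + 2)*(t^4 - 9*t^3 + 16*t^2 + 36*t - 80) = (t - 5)*(t + 2)*(t^3 - 4*t^2 - 4*t + 16) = (t - 5)*(t - 4)*(t + 2)*(t^2 - 4) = (t - 5)*(t - 4)*(t - 2)*(t + 2)*(t + 2)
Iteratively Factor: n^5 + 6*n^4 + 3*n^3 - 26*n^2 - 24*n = (n)*(n^4 + 6*n^3 + 3*n^2 - 26*n - 24) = n*(n + 1)*(n^3 + 5*n^2 - 2*n - 24) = n*(n + 1)*(n + 3)*(n^2 + 2*n - 8) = n*(n - 2)*(n + 1)*(n + 3)*(n + 4)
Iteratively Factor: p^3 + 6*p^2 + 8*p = (p + 4)*(p^2 + 2*p) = (p + 2)*(p + 4)*(p)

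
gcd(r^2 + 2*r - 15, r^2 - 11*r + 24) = r - 3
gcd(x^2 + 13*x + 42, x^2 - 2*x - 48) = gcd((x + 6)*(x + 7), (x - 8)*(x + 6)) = x + 6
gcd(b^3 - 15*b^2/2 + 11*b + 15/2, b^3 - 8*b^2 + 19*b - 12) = b - 3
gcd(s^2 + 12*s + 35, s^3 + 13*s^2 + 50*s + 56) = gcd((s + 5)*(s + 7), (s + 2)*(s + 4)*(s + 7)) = s + 7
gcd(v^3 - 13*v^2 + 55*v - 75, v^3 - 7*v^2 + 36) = v - 3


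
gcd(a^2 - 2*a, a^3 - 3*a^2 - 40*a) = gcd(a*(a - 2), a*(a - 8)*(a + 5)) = a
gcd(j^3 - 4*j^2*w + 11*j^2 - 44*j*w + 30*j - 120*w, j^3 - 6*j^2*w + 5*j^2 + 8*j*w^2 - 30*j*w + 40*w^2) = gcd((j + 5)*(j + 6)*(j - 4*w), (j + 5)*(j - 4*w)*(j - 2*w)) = -j^2 + 4*j*w - 5*j + 20*w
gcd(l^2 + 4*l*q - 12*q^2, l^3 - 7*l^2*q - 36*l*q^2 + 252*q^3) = l + 6*q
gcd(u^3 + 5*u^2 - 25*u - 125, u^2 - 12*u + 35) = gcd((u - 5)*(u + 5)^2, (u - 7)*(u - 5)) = u - 5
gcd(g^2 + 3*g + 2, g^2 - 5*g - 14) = g + 2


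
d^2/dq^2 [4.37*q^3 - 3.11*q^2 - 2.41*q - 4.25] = 26.22*q - 6.22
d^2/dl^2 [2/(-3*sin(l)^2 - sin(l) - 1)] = 2*(36*sin(l)^4 + 9*sin(l)^3 - 65*sin(l)^2 - 19*sin(l) + 4)/(3*sin(l)^2 + sin(l) + 1)^3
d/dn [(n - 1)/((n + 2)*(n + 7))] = (-n^2 + 2*n + 23)/(n^4 + 18*n^3 + 109*n^2 + 252*n + 196)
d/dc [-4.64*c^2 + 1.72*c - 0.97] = 1.72 - 9.28*c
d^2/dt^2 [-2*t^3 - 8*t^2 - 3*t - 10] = -12*t - 16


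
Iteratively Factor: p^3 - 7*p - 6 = (p - 3)*(p^2 + 3*p + 2) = (p - 3)*(p + 2)*(p + 1)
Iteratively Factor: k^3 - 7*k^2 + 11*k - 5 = (k - 1)*(k^2 - 6*k + 5) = (k - 5)*(k - 1)*(k - 1)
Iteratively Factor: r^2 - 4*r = (r)*(r - 4)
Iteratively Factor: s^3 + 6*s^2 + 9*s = (s + 3)*(s^2 + 3*s) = s*(s + 3)*(s + 3)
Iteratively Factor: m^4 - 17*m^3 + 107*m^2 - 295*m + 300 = (m - 4)*(m^3 - 13*m^2 + 55*m - 75) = (m - 5)*(m - 4)*(m^2 - 8*m + 15) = (m - 5)*(m - 4)*(m - 3)*(m - 5)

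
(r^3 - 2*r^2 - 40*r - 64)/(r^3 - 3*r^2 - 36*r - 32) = (r + 2)/(r + 1)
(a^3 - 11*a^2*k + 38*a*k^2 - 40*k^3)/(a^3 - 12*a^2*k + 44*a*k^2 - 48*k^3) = (a - 5*k)/(a - 6*k)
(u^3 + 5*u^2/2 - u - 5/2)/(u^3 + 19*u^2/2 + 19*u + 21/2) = (2*u^2 + 3*u - 5)/(2*u^2 + 17*u + 21)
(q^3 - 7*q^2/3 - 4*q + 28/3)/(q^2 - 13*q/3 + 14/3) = q + 2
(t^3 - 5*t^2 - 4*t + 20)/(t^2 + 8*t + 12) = (t^2 - 7*t + 10)/(t + 6)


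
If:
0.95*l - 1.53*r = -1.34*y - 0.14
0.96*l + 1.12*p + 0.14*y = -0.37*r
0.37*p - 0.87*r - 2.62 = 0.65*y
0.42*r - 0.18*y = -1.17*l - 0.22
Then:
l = 0.05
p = 0.65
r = -1.42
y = -1.76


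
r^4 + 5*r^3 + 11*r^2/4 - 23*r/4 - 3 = (r - 1)*(r + 1/2)*(r + 3/2)*(r + 4)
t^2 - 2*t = t*(t - 2)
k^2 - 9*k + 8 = (k - 8)*(k - 1)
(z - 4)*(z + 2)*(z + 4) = z^3 + 2*z^2 - 16*z - 32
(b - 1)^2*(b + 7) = b^3 + 5*b^2 - 13*b + 7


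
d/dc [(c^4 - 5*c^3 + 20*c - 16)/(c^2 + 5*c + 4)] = 2*(c^5 + 5*c^4 - 17*c^3 - 40*c^2 + 16*c + 80)/(c^4 + 10*c^3 + 33*c^2 + 40*c + 16)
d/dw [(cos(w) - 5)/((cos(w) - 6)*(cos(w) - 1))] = (cos(w)^2 - 10*cos(w) + 29)*sin(w)/((cos(w) - 6)^2*(cos(w) - 1)^2)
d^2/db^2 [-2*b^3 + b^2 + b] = 2 - 12*b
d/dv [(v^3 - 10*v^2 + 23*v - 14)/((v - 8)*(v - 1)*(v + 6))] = (7*v^2 - 124*v + 460)/(v^4 - 4*v^3 - 92*v^2 + 192*v + 2304)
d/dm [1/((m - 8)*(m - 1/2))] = 2*(17 - 4*m)/(4*m^4 - 68*m^3 + 321*m^2 - 272*m + 64)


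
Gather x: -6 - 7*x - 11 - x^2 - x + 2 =-x^2 - 8*x - 15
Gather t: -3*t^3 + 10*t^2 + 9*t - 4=-3*t^3 + 10*t^2 + 9*t - 4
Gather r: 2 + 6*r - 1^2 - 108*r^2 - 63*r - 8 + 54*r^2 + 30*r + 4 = -54*r^2 - 27*r - 3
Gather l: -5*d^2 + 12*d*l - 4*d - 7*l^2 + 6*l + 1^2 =-5*d^2 - 4*d - 7*l^2 + l*(12*d + 6) + 1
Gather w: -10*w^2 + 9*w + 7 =-10*w^2 + 9*w + 7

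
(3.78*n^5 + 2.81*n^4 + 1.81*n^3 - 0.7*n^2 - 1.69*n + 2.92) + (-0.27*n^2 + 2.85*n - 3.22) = 3.78*n^5 + 2.81*n^4 + 1.81*n^3 - 0.97*n^2 + 1.16*n - 0.3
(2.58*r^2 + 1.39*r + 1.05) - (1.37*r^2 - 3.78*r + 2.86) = 1.21*r^2 + 5.17*r - 1.81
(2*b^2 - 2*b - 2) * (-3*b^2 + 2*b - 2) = -6*b^4 + 10*b^3 - 2*b^2 + 4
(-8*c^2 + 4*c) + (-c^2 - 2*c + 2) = -9*c^2 + 2*c + 2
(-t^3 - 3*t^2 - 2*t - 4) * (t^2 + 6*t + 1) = -t^5 - 9*t^4 - 21*t^3 - 19*t^2 - 26*t - 4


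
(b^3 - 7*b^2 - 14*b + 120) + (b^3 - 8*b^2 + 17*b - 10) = 2*b^3 - 15*b^2 + 3*b + 110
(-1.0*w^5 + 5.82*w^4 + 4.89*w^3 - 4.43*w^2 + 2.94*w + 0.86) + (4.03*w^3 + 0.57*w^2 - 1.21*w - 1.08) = -1.0*w^5 + 5.82*w^4 + 8.92*w^3 - 3.86*w^2 + 1.73*w - 0.22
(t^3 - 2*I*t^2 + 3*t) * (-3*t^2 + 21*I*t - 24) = -3*t^5 + 27*I*t^4 + 9*t^3 + 111*I*t^2 - 72*t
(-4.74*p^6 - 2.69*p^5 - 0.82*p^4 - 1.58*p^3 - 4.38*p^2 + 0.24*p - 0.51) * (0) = 0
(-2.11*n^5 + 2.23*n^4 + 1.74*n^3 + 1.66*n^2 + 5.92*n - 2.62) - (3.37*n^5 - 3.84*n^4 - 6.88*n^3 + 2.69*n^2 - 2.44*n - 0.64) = -5.48*n^5 + 6.07*n^4 + 8.62*n^3 - 1.03*n^2 + 8.36*n - 1.98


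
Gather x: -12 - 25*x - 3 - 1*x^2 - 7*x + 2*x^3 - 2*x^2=2*x^3 - 3*x^2 - 32*x - 15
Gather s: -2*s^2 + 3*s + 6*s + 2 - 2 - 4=-2*s^2 + 9*s - 4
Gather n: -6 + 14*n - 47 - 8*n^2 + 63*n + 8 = -8*n^2 + 77*n - 45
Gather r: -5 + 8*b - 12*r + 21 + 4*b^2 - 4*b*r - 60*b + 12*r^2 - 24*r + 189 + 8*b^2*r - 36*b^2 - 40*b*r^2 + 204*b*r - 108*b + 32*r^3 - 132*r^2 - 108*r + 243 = -32*b^2 - 160*b + 32*r^3 + r^2*(-40*b - 120) + r*(8*b^2 + 200*b - 144) + 448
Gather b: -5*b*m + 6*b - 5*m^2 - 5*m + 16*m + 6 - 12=b*(6 - 5*m) - 5*m^2 + 11*m - 6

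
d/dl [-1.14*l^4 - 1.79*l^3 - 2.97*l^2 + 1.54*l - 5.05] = -4.56*l^3 - 5.37*l^2 - 5.94*l + 1.54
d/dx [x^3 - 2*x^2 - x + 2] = 3*x^2 - 4*x - 1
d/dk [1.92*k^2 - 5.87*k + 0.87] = 3.84*k - 5.87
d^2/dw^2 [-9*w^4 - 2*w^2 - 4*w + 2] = -108*w^2 - 4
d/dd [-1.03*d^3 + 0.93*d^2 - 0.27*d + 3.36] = -3.09*d^2 + 1.86*d - 0.27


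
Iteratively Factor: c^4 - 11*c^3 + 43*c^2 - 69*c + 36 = (c - 4)*(c^3 - 7*c^2 + 15*c - 9) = (c - 4)*(c - 3)*(c^2 - 4*c + 3) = (c - 4)*(c - 3)*(c - 1)*(c - 3)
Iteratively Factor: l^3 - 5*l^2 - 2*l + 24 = (l - 3)*(l^2 - 2*l - 8) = (l - 4)*(l - 3)*(l + 2)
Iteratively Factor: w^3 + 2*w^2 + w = (w + 1)*(w^2 + w) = (w + 1)^2*(w)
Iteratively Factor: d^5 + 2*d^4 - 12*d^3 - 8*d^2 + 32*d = (d + 4)*(d^4 - 2*d^3 - 4*d^2 + 8*d) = (d - 2)*(d + 4)*(d^3 - 4*d) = (d - 2)*(d + 2)*(d + 4)*(d^2 - 2*d) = d*(d - 2)*(d + 2)*(d + 4)*(d - 2)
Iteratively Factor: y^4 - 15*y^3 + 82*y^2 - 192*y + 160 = (y - 2)*(y^3 - 13*y^2 + 56*y - 80) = (y - 4)*(y - 2)*(y^2 - 9*y + 20) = (y - 4)^2*(y - 2)*(y - 5)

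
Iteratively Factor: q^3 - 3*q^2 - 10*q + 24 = (q - 2)*(q^2 - q - 12) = (q - 4)*(q - 2)*(q + 3)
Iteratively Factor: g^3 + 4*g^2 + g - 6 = (g + 3)*(g^2 + g - 2) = (g + 2)*(g + 3)*(g - 1)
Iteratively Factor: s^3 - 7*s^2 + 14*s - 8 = (s - 1)*(s^2 - 6*s + 8) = (s - 2)*(s - 1)*(s - 4)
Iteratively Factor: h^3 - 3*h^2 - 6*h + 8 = (h + 2)*(h^2 - 5*h + 4) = (h - 4)*(h + 2)*(h - 1)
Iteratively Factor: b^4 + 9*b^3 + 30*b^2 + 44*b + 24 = (b + 3)*(b^3 + 6*b^2 + 12*b + 8) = (b + 2)*(b + 3)*(b^2 + 4*b + 4) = (b + 2)^2*(b + 3)*(b + 2)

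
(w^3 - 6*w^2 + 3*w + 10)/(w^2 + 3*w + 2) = (w^2 - 7*w + 10)/(w + 2)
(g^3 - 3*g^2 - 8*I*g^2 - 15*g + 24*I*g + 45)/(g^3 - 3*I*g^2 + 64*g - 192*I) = (g^2 - g*(3 + 5*I) + 15*I)/(g^2 + 64)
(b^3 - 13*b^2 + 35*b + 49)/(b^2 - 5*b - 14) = (b^2 - 6*b - 7)/(b + 2)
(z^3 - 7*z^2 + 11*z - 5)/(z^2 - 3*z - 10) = (z^2 - 2*z + 1)/(z + 2)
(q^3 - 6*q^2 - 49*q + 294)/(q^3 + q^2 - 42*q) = (q - 7)/q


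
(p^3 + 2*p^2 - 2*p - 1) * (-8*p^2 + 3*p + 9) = -8*p^5 - 13*p^4 + 31*p^3 + 20*p^2 - 21*p - 9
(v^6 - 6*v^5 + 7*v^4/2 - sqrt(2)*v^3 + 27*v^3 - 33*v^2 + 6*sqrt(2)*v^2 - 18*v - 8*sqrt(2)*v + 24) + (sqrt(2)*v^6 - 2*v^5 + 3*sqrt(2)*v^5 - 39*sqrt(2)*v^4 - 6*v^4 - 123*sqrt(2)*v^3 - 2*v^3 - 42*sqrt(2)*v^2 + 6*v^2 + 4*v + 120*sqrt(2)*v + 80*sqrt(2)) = v^6 + sqrt(2)*v^6 - 8*v^5 + 3*sqrt(2)*v^5 - 39*sqrt(2)*v^4 - 5*v^4/2 - 124*sqrt(2)*v^3 + 25*v^3 - 36*sqrt(2)*v^2 - 27*v^2 - 14*v + 112*sqrt(2)*v + 24 + 80*sqrt(2)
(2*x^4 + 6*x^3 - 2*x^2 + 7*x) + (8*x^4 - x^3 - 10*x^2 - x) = 10*x^4 + 5*x^3 - 12*x^2 + 6*x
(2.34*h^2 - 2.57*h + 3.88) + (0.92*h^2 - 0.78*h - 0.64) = 3.26*h^2 - 3.35*h + 3.24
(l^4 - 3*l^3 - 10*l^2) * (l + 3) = l^5 - 19*l^3 - 30*l^2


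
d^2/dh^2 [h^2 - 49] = 2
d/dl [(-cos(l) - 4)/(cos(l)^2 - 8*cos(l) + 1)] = (sin(l)^2 - 8*cos(l) + 32)*sin(l)/(cos(l)^2 - 8*cos(l) + 1)^2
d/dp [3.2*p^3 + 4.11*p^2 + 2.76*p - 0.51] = 9.6*p^2 + 8.22*p + 2.76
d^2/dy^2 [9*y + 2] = 0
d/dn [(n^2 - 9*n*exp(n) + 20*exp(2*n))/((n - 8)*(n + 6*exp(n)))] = ((n - 8)*(n + 6*exp(n))*(-9*n*exp(n) + 2*n + 40*exp(2*n) - 9*exp(n)) - (n - 8)*(6*exp(n) + 1)*(n^2 - 9*n*exp(n) + 20*exp(2*n)) + (n + 6*exp(n))*(-n^2 + 9*n*exp(n) - 20*exp(2*n)))/((n - 8)^2*(n + 6*exp(n))^2)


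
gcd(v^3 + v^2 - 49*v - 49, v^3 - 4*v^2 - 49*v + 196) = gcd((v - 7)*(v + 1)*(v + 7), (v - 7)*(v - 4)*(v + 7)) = v^2 - 49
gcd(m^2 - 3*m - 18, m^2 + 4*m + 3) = m + 3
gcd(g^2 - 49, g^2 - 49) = g^2 - 49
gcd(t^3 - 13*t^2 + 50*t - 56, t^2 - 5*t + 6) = t - 2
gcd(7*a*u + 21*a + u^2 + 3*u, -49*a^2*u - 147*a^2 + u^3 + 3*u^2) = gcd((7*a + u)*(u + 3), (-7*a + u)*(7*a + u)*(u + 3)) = 7*a*u + 21*a + u^2 + 3*u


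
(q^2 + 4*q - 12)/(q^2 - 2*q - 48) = (q - 2)/(q - 8)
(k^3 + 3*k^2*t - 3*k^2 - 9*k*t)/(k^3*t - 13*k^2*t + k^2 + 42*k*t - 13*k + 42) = k*(k^2 + 3*k*t - 3*k - 9*t)/(k^3*t - 13*k^2*t + k^2 + 42*k*t - 13*k + 42)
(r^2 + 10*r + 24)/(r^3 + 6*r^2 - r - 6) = (r + 4)/(r^2 - 1)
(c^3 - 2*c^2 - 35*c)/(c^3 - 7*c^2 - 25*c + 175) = c/(c - 5)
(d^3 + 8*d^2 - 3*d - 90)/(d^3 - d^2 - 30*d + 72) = (d + 5)/(d - 4)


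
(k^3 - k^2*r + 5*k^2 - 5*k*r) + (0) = k^3 - k^2*r + 5*k^2 - 5*k*r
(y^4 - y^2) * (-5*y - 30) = -5*y^5 - 30*y^4 + 5*y^3 + 30*y^2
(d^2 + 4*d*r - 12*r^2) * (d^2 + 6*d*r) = d^4 + 10*d^3*r + 12*d^2*r^2 - 72*d*r^3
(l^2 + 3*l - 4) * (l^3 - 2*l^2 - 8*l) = l^5 + l^4 - 18*l^3 - 16*l^2 + 32*l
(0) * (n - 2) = 0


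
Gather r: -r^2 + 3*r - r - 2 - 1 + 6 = -r^2 + 2*r + 3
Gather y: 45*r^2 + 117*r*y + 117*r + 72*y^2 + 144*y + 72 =45*r^2 + 117*r + 72*y^2 + y*(117*r + 144) + 72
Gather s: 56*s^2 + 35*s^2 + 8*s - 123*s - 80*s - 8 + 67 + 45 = 91*s^2 - 195*s + 104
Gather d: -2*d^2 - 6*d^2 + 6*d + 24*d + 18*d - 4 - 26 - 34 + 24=-8*d^2 + 48*d - 40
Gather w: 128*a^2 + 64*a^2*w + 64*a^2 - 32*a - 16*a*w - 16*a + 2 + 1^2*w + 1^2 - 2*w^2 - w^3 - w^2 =192*a^2 - 48*a - w^3 - 3*w^2 + w*(64*a^2 - 16*a + 1) + 3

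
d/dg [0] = 0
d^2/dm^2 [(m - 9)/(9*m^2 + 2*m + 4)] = 2*((79 - 27*m)*(9*m^2 + 2*m + 4) + 4*(m - 9)*(9*m + 1)^2)/(9*m^2 + 2*m + 4)^3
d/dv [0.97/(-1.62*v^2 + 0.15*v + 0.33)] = (3.1428*v - 0.1455)/(-1.62*v^2 + 0.15*v + 0.33)^2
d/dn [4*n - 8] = 4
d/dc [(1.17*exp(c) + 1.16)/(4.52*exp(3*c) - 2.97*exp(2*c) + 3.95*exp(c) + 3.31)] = (-10.5768*exp(3*c) - 12.2547*exp(2*c) + 6.8904*exp(c) - 0.7093)*exp(c)/(20.4304*exp(6*c) - 26.8488*exp(5*c) + 44.5289*exp(4*c) + 6.4594*exp(3*c) - 4.0589*exp(2*c) + 26.149*exp(c) + 10.9561)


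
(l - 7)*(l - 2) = l^2 - 9*l + 14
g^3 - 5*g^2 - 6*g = g*(g - 6)*(g + 1)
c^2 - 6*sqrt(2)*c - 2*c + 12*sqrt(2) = (c - 2)*(c - 6*sqrt(2))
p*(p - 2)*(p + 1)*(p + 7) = p^4 + 6*p^3 - 9*p^2 - 14*p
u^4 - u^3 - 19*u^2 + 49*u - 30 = (u - 3)*(u - 2)*(u - 1)*(u + 5)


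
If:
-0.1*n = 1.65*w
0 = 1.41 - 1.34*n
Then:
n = 1.05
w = -0.06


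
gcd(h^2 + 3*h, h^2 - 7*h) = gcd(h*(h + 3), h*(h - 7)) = h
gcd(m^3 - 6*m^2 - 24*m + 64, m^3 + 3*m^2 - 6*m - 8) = m^2 + 2*m - 8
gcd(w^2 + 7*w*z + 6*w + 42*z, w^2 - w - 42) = w + 6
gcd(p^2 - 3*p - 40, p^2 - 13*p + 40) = p - 8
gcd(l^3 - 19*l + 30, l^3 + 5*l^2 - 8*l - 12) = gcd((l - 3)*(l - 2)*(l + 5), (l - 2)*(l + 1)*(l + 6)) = l - 2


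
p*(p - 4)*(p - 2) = p^3 - 6*p^2 + 8*p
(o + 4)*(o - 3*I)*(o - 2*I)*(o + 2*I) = o^4 + 4*o^3 - 3*I*o^3 + 4*o^2 - 12*I*o^2 + 16*o - 12*I*o - 48*I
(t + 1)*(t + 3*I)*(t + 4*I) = t^3 + t^2 + 7*I*t^2 - 12*t + 7*I*t - 12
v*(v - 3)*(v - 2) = v^3 - 5*v^2 + 6*v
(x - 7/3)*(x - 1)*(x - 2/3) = x^3 - 4*x^2 + 41*x/9 - 14/9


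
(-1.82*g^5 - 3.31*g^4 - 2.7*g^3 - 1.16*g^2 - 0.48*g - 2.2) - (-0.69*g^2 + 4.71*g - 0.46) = -1.82*g^5 - 3.31*g^4 - 2.7*g^3 - 0.47*g^2 - 5.19*g - 1.74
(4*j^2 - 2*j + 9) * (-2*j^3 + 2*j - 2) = -8*j^5 + 4*j^4 - 10*j^3 - 12*j^2 + 22*j - 18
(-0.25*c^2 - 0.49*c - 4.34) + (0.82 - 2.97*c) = -0.25*c^2 - 3.46*c - 3.52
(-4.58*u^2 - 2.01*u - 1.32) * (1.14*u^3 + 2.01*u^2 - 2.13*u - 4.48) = -5.2212*u^5 - 11.4972*u^4 + 4.2105*u^3 + 22.1465*u^2 + 11.8164*u + 5.9136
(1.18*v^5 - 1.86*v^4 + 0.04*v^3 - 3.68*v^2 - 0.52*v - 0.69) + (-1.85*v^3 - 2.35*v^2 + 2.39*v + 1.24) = 1.18*v^5 - 1.86*v^4 - 1.81*v^3 - 6.03*v^2 + 1.87*v + 0.55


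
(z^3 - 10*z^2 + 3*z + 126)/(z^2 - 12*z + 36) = (z^2 - 4*z - 21)/(z - 6)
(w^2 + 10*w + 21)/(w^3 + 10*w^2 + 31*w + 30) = (w + 7)/(w^2 + 7*w + 10)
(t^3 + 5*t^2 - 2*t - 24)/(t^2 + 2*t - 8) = t + 3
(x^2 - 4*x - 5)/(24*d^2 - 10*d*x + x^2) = (x^2 - 4*x - 5)/(24*d^2 - 10*d*x + x^2)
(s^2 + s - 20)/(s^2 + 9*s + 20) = (s - 4)/(s + 4)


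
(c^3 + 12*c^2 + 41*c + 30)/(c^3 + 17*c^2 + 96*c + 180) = (c + 1)/(c + 6)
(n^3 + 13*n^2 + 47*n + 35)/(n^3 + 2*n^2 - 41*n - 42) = (n + 5)/(n - 6)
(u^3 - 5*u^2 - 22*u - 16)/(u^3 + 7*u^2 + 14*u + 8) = (u - 8)/(u + 4)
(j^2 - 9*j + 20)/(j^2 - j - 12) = (j - 5)/(j + 3)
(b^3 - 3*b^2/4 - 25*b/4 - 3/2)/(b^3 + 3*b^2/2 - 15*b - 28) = (4*b^2 - 11*b - 3)/(2*(2*b^2 - b - 28))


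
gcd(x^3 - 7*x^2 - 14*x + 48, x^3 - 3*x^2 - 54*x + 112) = x^2 - 10*x + 16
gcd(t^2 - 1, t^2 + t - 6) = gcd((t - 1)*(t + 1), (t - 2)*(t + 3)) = 1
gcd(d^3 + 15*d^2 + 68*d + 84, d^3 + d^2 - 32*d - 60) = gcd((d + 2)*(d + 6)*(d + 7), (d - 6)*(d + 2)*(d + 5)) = d + 2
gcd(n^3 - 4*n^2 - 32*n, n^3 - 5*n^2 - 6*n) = n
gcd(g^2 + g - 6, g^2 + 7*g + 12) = g + 3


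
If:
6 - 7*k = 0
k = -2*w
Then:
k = 6/7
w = -3/7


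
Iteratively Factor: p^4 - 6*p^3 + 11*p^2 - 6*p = (p - 1)*(p^3 - 5*p^2 + 6*p) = (p - 3)*(p - 1)*(p^2 - 2*p) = p*(p - 3)*(p - 1)*(p - 2)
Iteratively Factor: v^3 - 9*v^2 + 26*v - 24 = (v - 2)*(v^2 - 7*v + 12) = (v - 3)*(v - 2)*(v - 4)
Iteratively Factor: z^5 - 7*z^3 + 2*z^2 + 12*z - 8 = (z - 2)*(z^4 + 2*z^3 - 3*z^2 - 4*z + 4) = (z - 2)*(z + 2)*(z^3 - 3*z + 2) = (z - 2)*(z - 1)*(z + 2)*(z^2 + z - 2) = (z - 2)*(z - 1)^2*(z + 2)*(z + 2)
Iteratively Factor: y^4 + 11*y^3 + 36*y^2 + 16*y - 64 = (y + 4)*(y^3 + 7*y^2 + 8*y - 16) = (y + 4)^2*(y^2 + 3*y - 4) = (y + 4)^3*(y - 1)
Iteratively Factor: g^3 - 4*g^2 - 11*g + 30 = (g - 5)*(g^2 + g - 6) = (g - 5)*(g - 2)*(g + 3)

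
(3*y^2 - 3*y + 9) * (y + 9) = 3*y^3 + 24*y^2 - 18*y + 81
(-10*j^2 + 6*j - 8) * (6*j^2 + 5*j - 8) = -60*j^4 - 14*j^3 + 62*j^2 - 88*j + 64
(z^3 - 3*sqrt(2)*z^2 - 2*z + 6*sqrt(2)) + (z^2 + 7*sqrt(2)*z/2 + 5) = z^3 - 3*sqrt(2)*z^2 + z^2 - 2*z + 7*sqrt(2)*z/2 + 5 + 6*sqrt(2)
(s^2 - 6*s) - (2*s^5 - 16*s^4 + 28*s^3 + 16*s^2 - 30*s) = -2*s^5 + 16*s^4 - 28*s^3 - 15*s^2 + 24*s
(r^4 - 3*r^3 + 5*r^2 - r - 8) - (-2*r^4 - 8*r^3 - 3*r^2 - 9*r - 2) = 3*r^4 + 5*r^3 + 8*r^2 + 8*r - 6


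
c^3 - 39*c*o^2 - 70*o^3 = (c - 7*o)*(c + 2*o)*(c + 5*o)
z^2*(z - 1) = z^3 - z^2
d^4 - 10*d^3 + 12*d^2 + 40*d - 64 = (d - 8)*(d - 2)^2*(d + 2)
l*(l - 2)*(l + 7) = l^3 + 5*l^2 - 14*l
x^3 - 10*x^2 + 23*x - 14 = (x - 7)*(x - 2)*(x - 1)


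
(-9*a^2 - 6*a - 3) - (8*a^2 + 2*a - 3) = -17*a^2 - 8*a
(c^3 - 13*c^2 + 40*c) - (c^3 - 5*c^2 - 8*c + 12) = -8*c^2 + 48*c - 12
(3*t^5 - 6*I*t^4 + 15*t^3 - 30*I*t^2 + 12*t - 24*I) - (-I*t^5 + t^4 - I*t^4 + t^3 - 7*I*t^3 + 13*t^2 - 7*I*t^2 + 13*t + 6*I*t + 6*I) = 3*t^5 + I*t^5 - t^4 - 5*I*t^4 + 14*t^3 + 7*I*t^3 - 13*t^2 - 23*I*t^2 - t - 6*I*t - 30*I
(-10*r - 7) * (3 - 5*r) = 50*r^2 + 5*r - 21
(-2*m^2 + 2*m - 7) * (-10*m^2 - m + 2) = 20*m^4 - 18*m^3 + 64*m^2 + 11*m - 14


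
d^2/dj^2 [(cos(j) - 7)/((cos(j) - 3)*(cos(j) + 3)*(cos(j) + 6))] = (222*(1 - cos(j)^2)^2 - 48*sin(j)^6 - 4*cos(j)^7 - 3*cos(j)^6 + 396*cos(j)^5 - 258*cos(j)^3 + 9939*cos(j)^2 - 4374*cos(j) - 6816)/((cos(j) - 3)^3*(cos(j) + 3)^3*(cos(j) + 6)^3)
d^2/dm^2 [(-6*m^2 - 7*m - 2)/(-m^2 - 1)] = 2*(7*m^3 - 12*m^2 - 21*m + 4)/(m^6 + 3*m^4 + 3*m^2 + 1)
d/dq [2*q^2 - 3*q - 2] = 4*q - 3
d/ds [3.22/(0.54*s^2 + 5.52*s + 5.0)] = (-3.4776*s - 17.7744)/(0.54*s^2 + 5.52*s + 5.0)^2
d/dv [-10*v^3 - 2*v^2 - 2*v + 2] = -30*v^2 - 4*v - 2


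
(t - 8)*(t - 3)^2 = t^3 - 14*t^2 + 57*t - 72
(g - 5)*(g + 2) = g^2 - 3*g - 10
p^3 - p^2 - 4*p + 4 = (p - 2)*(p - 1)*(p + 2)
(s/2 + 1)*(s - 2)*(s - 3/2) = s^3/2 - 3*s^2/4 - 2*s + 3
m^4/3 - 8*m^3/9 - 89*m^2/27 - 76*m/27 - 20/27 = (m/3 + 1/3)*(m - 5)*(m + 2/3)^2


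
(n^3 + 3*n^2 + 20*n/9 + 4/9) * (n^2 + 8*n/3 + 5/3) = n^5 + 17*n^4/3 + 107*n^3/9 + 307*n^2/27 + 44*n/9 + 20/27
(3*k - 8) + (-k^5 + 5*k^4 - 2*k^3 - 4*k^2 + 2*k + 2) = -k^5 + 5*k^4 - 2*k^3 - 4*k^2 + 5*k - 6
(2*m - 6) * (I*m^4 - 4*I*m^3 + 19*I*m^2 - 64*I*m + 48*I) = 2*I*m^5 - 14*I*m^4 + 62*I*m^3 - 242*I*m^2 + 480*I*m - 288*I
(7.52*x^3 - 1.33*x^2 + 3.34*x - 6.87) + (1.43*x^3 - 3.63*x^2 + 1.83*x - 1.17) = 8.95*x^3 - 4.96*x^2 + 5.17*x - 8.04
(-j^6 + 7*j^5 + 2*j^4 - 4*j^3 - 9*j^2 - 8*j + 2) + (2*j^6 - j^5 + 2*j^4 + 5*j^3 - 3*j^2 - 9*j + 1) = j^6 + 6*j^5 + 4*j^4 + j^3 - 12*j^2 - 17*j + 3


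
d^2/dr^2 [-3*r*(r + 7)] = -6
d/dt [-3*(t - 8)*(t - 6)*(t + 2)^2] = -12*t^3 + 90*t^2 + 24*t - 408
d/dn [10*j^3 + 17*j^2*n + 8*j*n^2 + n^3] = 17*j^2 + 16*j*n + 3*n^2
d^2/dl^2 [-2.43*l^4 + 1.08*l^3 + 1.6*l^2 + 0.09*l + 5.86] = -29.16*l^2 + 6.48*l + 3.2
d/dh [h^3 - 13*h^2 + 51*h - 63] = 3*h^2 - 26*h + 51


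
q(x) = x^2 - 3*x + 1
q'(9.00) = 15.00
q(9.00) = 55.00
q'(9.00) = 15.00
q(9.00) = 55.00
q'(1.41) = -0.18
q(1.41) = -1.24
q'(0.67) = -1.66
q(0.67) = -0.56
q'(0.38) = -2.24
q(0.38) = 0.00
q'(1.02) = -0.96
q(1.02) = -1.02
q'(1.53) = 0.06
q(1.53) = -1.25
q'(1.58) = 0.16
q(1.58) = -1.24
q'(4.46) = 5.92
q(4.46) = 7.51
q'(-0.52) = -4.04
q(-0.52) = 2.83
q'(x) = 2*x - 3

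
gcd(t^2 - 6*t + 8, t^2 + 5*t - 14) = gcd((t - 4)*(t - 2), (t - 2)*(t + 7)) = t - 2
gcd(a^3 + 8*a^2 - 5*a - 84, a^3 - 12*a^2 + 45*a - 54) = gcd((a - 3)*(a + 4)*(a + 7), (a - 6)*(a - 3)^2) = a - 3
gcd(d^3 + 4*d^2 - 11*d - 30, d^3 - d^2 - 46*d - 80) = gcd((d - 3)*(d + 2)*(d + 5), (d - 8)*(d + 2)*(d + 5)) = d^2 + 7*d + 10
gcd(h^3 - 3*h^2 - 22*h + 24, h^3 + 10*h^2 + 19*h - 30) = h - 1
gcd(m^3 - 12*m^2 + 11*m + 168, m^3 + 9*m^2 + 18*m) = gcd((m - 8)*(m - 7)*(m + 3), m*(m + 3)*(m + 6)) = m + 3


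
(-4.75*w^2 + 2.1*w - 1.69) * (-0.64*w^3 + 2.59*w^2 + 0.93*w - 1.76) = 3.04*w^5 - 13.6465*w^4 + 2.1031*w^3 + 5.9359*w^2 - 5.2677*w + 2.9744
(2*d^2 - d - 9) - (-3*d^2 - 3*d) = 5*d^2 + 2*d - 9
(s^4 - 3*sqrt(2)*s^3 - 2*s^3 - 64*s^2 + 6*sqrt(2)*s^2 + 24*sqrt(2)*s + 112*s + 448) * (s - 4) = s^5 - 6*s^4 - 3*sqrt(2)*s^4 - 56*s^3 + 18*sqrt(2)*s^3 + 368*s^2 - 96*sqrt(2)*s - 1792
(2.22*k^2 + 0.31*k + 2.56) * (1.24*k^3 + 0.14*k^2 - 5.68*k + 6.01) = 2.7528*k^5 + 0.6952*k^4 - 9.3918*k^3 + 11.9398*k^2 - 12.6777*k + 15.3856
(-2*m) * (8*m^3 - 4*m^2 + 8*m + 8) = -16*m^4 + 8*m^3 - 16*m^2 - 16*m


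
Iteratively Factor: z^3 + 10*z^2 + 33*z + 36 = (z + 3)*(z^2 + 7*z + 12) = (z + 3)*(z + 4)*(z + 3)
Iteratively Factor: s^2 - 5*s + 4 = (s - 1)*(s - 4)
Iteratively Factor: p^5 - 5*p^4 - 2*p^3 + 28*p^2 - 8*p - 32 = (p - 2)*(p^4 - 3*p^3 - 8*p^2 + 12*p + 16) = (p - 2)^2*(p^3 - p^2 - 10*p - 8) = (p - 4)*(p - 2)^2*(p^2 + 3*p + 2) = (p - 4)*(p - 2)^2*(p + 2)*(p + 1)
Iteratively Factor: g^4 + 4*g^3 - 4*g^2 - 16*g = (g)*(g^3 + 4*g^2 - 4*g - 16) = g*(g + 2)*(g^2 + 2*g - 8) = g*(g - 2)*(g + 2)*(g + 4)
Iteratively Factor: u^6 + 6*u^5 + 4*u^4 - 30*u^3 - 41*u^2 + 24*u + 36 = (u + 3)*(u^5 + 3*u^4 - 5*u^3 - 15*u^2 + 4*u + 12) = (u + 3)^2*(u^4 - 5*u^2 + 4) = (u - 2)*(u + 3)^2*(u^3 + 2*u^2 - u - 2) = (u - 2)*(u + 2)*(u + 3)^2*(u^2 - 1) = (u - 2)*(u - 1)*(u + 2)*(u + 3)^2*(u + 1)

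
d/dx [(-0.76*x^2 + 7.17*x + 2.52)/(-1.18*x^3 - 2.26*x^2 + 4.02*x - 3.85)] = (-0.8968*x^4 + 16.9212*x^3 + 22.0698*x^2 + 17.2424*x - 37.7349)/(1.3924*x^6 + 5.3336*x^5 - 4.3796*x^4 - 9.0844*x^3 + 33.5624*x^2 - 30.954*x + 14.8225)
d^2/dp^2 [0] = 0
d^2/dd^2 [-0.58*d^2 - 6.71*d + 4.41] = -1.16000000000000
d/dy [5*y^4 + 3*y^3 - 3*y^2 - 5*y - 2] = 20*y^3 + 9*y^2 - 6*y - 5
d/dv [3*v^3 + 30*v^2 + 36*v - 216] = 9*v^2 + 60*v + 36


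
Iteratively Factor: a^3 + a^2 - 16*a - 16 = (a + 1)*(a^2 - 16) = (a + 1)*(a + 4)*(a - 4)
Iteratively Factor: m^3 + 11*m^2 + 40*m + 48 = (m + 4)*(m^2 + 7*m + 12) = (m + 3)*(m + 4)*(m + 4)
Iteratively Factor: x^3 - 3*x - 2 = (x + 1)*(x^2 - x - 2) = (x + 1)^2*(x - 2)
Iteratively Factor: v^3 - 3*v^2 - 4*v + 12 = (v - 2)*(v^2 - v - 6) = (v - 2)*(v + 2)*(v - 3)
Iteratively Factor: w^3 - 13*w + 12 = (w - 3)*(w^2 + 3*w - 4) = (w - 3)*(w + 4)*(w - 1)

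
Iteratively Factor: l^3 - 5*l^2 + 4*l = (l - 4)*(l^2 - l) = l*(l - 4)*(l - 1)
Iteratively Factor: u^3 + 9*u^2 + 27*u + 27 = (u + 3)*(u^2 + 6*u + 9) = (u + 3)^2*(u + 3)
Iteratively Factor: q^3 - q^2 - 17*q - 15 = (q + 3)*(q^2 - 4*q - 5) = (q - 5)*(q + 3)*(q + 1)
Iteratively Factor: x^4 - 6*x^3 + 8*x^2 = (x - 4)*(x^3 - 2*x^2) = x*(x - 4)*(x^2 - 2*x) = x*(x - 4)*(x - 2)*(x)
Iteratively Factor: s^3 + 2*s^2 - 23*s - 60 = (s + 4)*(s^2 - 2*s - 15) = (s - 5)*(s + 4)*(s + 3)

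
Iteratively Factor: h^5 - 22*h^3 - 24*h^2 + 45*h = (h + 3)*(h^4 - 3*h^3 - 13*h^2 + 15*h) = (h + 3)^2*(h^3 - 6*h^2 + 5*h) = (h - 1)*(h + 3)^2*(h^2 - 5*h) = (h - 5)*(h - 1)*(h + 3)^2*(h)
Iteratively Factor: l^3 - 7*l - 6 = (l + 2)*(l^2 - 2*l - 3) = (l + 1)*(l + 2)*(l - 3)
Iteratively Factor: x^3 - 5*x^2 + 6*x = (x - 2)*(x^2 - 3*x) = x*(x - 2)*(x - 3)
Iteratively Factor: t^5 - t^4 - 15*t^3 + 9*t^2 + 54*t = (t)*(t^4 - t^3 - 15*t^2 + 9*t + 54) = t*(t - 3)*(t^3 + 2*t^2 - 9*t - 18) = t*(t - 3)*(t + 2)*(t^2 - 9) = t*(t - 3)^2*(t + 2)*(t + 3)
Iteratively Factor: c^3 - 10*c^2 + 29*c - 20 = (c - 1)*(c^2 - 9*c + 20) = (c - 5)*(c - 1)*(c - 4)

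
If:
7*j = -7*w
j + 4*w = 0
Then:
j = 0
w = 0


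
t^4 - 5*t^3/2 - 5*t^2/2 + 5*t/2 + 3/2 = (t - 3)*(t - 1)*(t + 1/2)*(t + 1)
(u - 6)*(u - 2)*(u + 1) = u^3 - 7*u^2 + 4*u + 12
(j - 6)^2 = j^2 - 12*j + 36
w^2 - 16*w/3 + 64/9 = (w - 8/3)^2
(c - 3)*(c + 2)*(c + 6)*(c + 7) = c^4 + 12*c^3 + 23*c^2 - 120*c - 252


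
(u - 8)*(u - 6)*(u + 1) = u^3 - 13*u^2 + 34*u + 48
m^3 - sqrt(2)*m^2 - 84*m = m*(m - 7*sqrt(2))*(m + 6*sqrt(2))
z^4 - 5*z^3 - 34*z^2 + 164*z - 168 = (z - 7)*(z - 2)^2*(z + 6)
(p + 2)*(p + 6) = p^2 + 8*p + 12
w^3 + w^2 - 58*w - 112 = (w - 8)*(w + 2)*(w + 7)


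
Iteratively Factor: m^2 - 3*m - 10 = (m + 2)*(m - 5)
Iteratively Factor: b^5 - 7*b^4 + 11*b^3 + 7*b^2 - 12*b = (b + 1)*(b^4 - 8*b^3 + 19*b^2 - 12*b) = (b - 1)*(b + 1)*(b^3 - 7*b^2 + 12*b) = (b - 3)*(b - 1)*(b + 1)*(b^2 - 4*b) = b*(b - 3)*(b - 1)*(b + 1)*(b - 4)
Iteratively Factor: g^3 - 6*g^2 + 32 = (g - 4)*(g^2 - 2*g - 8) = (g - 4)*(g + 2)*(g - 4)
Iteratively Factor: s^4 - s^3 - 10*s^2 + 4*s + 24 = (s - 2)*(s^3 + s^2 - 8*s - 12) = (s - 2)*(s + 2)*(s^2 - s - 6) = (s - 3)*(s - 2)*(s + 2)*(s + 2)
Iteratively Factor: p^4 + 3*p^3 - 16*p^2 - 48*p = (p + 3)*(p^3 - 16*p) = p*(p + 3)*(p^2 - 16) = p*(p + 3)*(p + 4)*(p - 4)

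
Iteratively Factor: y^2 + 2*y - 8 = (y + 4)*(y - 2)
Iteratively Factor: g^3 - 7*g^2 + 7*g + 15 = (g - 5)*(g^2 - 2*g - 3) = (g - 5)*(g - 3)*(g + 1)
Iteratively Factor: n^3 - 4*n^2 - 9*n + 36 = (n - 4)*(n^2 - 9) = (n - 4)*(n - 3)*(n + 3)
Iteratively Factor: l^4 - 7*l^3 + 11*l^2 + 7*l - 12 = (l - 4)*(l^3 - 3*l^2 - l + 3) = (l - 4)*(l - 3)*(l^2 - 1) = (l - 4)*(l - 3)*(l + 1)*(l - 1)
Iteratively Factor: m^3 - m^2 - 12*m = (m)*(m^2 - m - 12) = m*(m - 4)*(m + 3)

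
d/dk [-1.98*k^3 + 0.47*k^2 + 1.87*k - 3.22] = -5.94*k^2 + 0.94*k + 1.87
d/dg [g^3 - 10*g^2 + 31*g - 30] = 3*g^2 - 20*g + 31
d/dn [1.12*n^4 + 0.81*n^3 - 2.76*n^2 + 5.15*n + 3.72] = 4.48*n^3 + 2.43*n^2 - 5.52*n + 5.15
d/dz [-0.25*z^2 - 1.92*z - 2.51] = -0.5*z - 1.92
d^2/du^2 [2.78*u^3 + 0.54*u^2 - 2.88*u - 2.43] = 16.68*u + 1.08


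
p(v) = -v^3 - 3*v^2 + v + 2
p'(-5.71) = -62.55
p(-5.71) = 84.65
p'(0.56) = -3.30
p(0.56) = 1.44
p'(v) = -3*v^2 - 6*v + 1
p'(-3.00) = -8.00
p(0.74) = 0.69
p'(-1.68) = 2.61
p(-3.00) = -1.00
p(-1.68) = -3.41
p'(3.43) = -54.87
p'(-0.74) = 3.80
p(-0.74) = 0.02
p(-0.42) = 1.12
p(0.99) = -0.92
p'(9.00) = -296.00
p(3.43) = -70.22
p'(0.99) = -7.88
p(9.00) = -961.00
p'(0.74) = -5.08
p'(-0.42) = 2.99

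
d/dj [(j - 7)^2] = 2*j - 14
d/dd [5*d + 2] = 5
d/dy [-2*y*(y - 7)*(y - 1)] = -6*y^2 + 32*y - 14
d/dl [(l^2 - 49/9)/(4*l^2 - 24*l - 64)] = (-27*l^2 - 95*l - 147)/(18*(l^4 - 12*l^3 + 4*l^2 + 192*l + 256))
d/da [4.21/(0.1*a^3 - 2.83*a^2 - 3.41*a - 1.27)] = (-1.263*a^2 + 23.8286*a + 14.3561)/(-0.1*a^3 + 2.83*a^2 + 3.41*a + 1.27)^2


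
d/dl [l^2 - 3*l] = 2*l - 3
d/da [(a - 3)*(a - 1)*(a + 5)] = 3*a^2 + 2*a - 17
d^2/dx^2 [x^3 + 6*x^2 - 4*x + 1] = 6*x + 12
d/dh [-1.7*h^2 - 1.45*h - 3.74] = -3.4*h - 1.45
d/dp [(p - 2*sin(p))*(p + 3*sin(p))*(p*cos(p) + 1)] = -(p - 2*sin(p))*(p + 3*sin(p))*(p*sin(p) - cos(p)) + (p - 2*sin(p))*(p*cos(p) + 1)*(3*cos(p) + 1) - (p + 3*sin(p))*(p*cos(p) + 1)*(2*cos(p) - 1)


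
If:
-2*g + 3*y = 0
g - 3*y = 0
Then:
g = 0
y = 0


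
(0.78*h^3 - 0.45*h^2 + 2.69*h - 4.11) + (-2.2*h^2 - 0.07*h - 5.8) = 0.78*h^3 - 2.65*h^2 + 2.62*h - 9.91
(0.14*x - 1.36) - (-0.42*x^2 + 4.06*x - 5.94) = 0.42*x^2 - 3.92*x + 4.58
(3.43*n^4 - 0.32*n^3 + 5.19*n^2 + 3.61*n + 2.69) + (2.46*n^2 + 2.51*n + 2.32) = 3.43*n^4 - 0.32*n^3 + 7.65*n^2 + 6.12*n + 5.01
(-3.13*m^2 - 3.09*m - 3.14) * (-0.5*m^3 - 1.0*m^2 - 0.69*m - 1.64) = 1.565*m^5 + 4.675*m^4 + 6.8197*m^3 + 10.4053*m^2 + 7.2342*m + 5.1496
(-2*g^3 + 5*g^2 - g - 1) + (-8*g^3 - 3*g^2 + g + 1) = -10*g^3 + 2*g^2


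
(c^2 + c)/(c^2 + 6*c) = (c + 1)/(c + 6)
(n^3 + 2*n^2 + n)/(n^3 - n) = (n + 1)/(n - 1)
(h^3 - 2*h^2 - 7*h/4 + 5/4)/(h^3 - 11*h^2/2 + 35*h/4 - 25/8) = 2*(h + 1)/(2*h - 5)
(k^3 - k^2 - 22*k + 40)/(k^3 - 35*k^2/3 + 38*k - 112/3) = 3*(k^2 + k - 20)/(3*k^2 - 29*k + 56)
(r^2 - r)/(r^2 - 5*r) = (r - 1)/(r - 5)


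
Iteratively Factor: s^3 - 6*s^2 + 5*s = (s - 5)*(s^2 - s) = (s - 5)*(s - 1)*(s)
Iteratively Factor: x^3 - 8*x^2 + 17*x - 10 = (x - 1)*(x^2 - 7*x + 10) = (x - 2)*(x - 1)*(x - 5)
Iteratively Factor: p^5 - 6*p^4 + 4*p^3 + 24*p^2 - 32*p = (p + 2)*(p^4 - 8*p^3 + 20*p^2 - 16*p) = (p - 4)*(p + 2)*(p^3 - 4*p^2 + 4*p) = p*(p - 4)*(p + 2)*(p^2 - 4*p + 4) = p*(p - 4)*(p - 2)*(p + 2)*(p - 2)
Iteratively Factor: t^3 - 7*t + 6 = (t - 1)*(t^2 + t - 6) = (t - 1)*(t + 3)*(t - 2)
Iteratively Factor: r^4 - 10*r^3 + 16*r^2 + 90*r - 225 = (r - 3)*(r^3 - 7*r^2 - 5*r + 75) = (r - 5)*(r - 3)*(r^2 - 2*r - 15) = (r - 5)*(r - 3)*(r + 3)*(r - 5)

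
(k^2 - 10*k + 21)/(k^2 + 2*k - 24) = (k^2 - 10*k + 21)/(k^2 + 2*k - 24)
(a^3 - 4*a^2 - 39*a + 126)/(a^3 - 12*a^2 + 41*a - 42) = (a + 6)/(a - 2)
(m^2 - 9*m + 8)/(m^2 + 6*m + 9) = (m^2 - 9*m + 8)/(m^2 + 6*m + 9)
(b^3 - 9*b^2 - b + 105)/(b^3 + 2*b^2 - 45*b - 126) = (b - 5)/(b + 6)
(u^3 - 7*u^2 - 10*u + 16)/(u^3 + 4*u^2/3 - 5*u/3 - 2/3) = 3*(u - 8)/(3*u + 1)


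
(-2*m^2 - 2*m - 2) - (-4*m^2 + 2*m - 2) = 2*m^2 - 4*m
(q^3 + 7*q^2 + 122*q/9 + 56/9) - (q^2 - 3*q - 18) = q^3 + 6*q^2 + 149*q/9 + 218/9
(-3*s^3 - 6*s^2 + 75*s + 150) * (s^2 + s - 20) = -3*s^5 - 9*s^4 + 129*s^3 + 345*s^2 - 1350*s - 3000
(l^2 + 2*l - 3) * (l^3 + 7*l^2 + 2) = l^5 + 9*l^4 + 11*l^3 - 19*l^2 + 4*l - 6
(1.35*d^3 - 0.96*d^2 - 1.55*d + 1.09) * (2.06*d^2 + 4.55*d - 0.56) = 2.781*d^5 + 4.1649*d^4 - 8.317*d^3 - 4.2695*d^2 + 5.8275*d - 0.6104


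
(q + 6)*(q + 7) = q^2 + 13*q + 42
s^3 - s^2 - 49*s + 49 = (s - 7)*(s - 1)*(s + 7)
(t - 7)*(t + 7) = t^2 - 49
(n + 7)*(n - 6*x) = n^2 - 6*n*x + 7*n - 42*x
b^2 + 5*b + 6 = (b + 2)*(b + 3)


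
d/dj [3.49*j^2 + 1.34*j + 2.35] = 6.98*j + 1.34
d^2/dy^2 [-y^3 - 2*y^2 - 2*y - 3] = -6*y - 4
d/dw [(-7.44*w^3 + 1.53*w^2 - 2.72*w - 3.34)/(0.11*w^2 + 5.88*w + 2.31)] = (-0.8184*w^4 - 87.4944*w^3 - 42.2636*w^2 + 7.8034*w + 13.356)/(0.0121*w^4 + 1.2936*w^3 + 35.0826*w^2 + 27.1656*w + 5.3361)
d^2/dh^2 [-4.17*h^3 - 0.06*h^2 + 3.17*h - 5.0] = -25.02*h - 0.12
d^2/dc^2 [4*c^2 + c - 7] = 8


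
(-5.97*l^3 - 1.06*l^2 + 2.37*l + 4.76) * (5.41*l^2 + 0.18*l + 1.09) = -32.2977*l^5 - 6.8092*l^4 + 6.1236*l^3 + 25.0228*l^2 + 3.4401*l + 5.1884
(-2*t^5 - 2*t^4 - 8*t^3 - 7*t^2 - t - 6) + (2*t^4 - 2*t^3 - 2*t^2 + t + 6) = -2*t^5 - 10*t^3 - 9*t^2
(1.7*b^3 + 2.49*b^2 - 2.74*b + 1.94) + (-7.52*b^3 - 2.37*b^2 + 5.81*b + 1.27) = -5.82*b^3 + 0.12*b^2 + 3.07*b + 3.21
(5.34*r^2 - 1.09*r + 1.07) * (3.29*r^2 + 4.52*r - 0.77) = 17.5686*r^4 + 20.5507*r^3 - 5.5183*r^2 + 5.6757*r - 0.8239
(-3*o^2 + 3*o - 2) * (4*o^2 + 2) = -12*o^4 + 12*o^3 - 14*o^2 + 6*o - 4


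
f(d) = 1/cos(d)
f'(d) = sin(d)/cos(d)^2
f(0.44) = 1.11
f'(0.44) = 0.52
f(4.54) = -5.83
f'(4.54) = -33.48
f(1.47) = 9.94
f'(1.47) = 98.26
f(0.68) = 1.29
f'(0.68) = 1.04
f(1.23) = 2.99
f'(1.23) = 8.44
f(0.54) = 1.17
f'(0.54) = 0.70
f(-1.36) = 4.78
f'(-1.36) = -22.34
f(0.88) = 1.57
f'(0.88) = 1.90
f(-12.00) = 1.19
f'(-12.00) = 0.75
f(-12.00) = 1.19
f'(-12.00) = 0.75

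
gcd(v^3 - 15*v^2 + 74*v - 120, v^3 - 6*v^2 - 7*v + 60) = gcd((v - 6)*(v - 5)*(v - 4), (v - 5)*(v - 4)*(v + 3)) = v^2 - 9*v + 20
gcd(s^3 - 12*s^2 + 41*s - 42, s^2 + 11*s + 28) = 1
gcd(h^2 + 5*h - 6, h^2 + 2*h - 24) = h + 6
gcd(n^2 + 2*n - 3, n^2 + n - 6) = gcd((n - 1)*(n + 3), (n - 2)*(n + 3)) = n + 3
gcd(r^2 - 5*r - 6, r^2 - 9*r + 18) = r - 6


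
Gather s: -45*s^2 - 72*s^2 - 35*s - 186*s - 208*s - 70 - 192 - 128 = -117*s^2 - 429*s - 390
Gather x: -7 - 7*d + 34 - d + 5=32 - 8*d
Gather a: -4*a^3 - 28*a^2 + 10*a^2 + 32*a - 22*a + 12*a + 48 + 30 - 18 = -4*a^3 - 18*a^2 + 22*a + 60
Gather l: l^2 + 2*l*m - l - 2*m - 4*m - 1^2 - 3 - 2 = l^2 + l*(2*m - 1) - 6*m - 6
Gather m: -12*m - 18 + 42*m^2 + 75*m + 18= 42*m^2 + 63*m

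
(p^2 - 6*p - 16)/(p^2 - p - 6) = (p - 8)/(p - 3)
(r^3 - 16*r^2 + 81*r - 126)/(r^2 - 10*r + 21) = r - 6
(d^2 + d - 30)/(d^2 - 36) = (d - 5)/(d - 6)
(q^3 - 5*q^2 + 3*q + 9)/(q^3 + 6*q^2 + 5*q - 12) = (q^3 - 5*q^2 + 3*q + 9)/(q^3 + 6*q^2 + 5*q - 12)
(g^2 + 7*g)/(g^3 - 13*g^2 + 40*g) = (g + 7)/(g^2 - 13*g + 40)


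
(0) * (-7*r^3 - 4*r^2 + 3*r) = 0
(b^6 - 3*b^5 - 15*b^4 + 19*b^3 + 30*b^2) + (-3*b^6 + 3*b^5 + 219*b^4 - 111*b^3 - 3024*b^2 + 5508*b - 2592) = -2*b^6 + 204*b^4 - 92*b^3 - 2994*b^2 + 5508*b - 2592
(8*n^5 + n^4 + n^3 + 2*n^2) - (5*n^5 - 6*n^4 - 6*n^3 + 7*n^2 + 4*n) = 3*n^5 + 7*n^4 + 7*n^3 - 5*n^2 - 4*n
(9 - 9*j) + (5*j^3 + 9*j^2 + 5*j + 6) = 5*j^3 + 9*j^2 - 4*j + 15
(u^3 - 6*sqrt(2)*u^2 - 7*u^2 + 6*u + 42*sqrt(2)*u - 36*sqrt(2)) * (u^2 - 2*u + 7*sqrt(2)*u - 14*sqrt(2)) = u^5 - 9*u^4 + sqrt(2)*u^4 - 64*u^3 - 9*sqrt(2)*u^3 + 20*sqrt(2)*u^2 + 744*u^2 - 1680*u - 12*sqrt(2)*u + 1008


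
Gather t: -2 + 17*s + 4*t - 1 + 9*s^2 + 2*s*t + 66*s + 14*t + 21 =9*s^2 + 83*s + t*(2*s + 18) + 18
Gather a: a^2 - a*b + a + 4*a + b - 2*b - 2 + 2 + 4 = a^2 + a*(5 - b) - b + 4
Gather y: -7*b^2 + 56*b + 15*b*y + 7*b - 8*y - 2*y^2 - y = -7*b^2 + 63*b - 2*y^2 + y*(15*b - 9)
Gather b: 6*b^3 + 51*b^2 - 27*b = 6*b^3 + 51*b^2 - 27*b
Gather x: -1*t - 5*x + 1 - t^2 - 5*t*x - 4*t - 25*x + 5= -t^2 - 5*t + x*(-5*t - 30) + 6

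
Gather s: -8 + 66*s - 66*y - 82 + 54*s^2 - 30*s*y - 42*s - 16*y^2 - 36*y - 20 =54*s^2 + s*(24 - 30*y) - 16*y^2 - 102*y - 110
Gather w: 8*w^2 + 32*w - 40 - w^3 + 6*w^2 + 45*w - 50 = -w^3 + 14*w^2 + 77*w - 90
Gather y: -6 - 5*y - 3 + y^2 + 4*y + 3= y^2 - y - 6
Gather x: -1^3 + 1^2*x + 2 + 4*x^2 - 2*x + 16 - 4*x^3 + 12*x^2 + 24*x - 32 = -4*x^3 + 16*x^2 + 23*x - 15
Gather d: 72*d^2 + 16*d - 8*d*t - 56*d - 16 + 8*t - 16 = 72*d^2 + d*(-8*t - 40) + 8*t - 32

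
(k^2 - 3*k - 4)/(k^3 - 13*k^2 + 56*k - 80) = (k + 1)/(k^2 - 9*k + 20)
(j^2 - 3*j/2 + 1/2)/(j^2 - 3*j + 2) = (j - 1/2)/(j - 2)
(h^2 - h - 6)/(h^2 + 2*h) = (h - 3)/h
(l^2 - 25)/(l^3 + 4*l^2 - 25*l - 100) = 1/(l + 4)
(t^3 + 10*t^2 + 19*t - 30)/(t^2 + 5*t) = t + 5 - 6/t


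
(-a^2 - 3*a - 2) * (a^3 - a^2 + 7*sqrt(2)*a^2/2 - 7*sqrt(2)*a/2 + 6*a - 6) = -a^5 - 7*sqrt(2)*a^4/2 - 2*a^4 - 7*sqrt(2)*a^3 - 5*a^3 - 10*a^2 + 7*sqrt(2)*a^2/2 + 6*a + 7*sqrt(2)*a + 12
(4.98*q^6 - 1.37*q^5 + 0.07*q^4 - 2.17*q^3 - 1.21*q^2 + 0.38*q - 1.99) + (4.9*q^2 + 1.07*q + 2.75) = 4.98*q^6 - 1.37*q^5 + 0.07*q^4 - 2.17*q^3 + 3.69*q^2 + 1.45*q + 0.76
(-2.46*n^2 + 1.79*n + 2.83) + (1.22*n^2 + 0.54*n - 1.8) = -1.24*n^2 + 2.33*n + 1.03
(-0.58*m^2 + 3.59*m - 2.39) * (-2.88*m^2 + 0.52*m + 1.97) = 1.6704*m^4 - 10.6408*m^3 + 7.6074*m^2 + 5.8295*m - 4.7083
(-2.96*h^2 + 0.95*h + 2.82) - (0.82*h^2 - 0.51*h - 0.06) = -3.78*h^2 + 1.46*h + 2.88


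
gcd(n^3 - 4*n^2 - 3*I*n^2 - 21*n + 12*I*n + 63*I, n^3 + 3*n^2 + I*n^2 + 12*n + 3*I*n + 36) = n^2 + n*(3 - 3*I) - 9*I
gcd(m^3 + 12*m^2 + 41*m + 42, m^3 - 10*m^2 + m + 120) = m + 3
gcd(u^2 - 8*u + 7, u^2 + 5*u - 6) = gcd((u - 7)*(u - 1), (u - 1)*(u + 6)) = u - 1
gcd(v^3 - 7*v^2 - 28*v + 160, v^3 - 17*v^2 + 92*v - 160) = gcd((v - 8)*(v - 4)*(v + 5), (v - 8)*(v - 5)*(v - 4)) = v^2 - 12*v + 32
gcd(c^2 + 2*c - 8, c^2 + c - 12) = c + 4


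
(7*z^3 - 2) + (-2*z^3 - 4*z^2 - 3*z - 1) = 5*z^3 - 4*z^2 - 3*z - 3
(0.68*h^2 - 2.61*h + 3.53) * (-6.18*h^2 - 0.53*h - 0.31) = -4.2024*h^4 + 15.7694*h^3 - 20.6429*h^2 - 1.0618*h - 1.0943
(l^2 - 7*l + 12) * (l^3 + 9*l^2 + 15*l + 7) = l^5 + 2*l^4 - 36*l^3 + 10*l^2 + 131*l + 84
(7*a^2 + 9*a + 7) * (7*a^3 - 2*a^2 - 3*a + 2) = 49*a^5 + 49*a^4 + 10*a^3 - 27*a^2 - 3*a + 14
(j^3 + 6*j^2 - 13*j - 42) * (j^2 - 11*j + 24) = j^5 - 5*j^4 - 55*j^3 + 245*j^2 + 150*j - 1008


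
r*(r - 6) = r^2 - 6*r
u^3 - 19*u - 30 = (u - 5)*(u + 2)*(u + 3)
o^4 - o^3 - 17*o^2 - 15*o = o*(o - 5)*(o + 1)*(o + 3)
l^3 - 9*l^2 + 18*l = l*(l - 6)*(l - 3)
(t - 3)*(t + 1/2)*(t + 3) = t^3 + t^2/2 - 9*t - 9/2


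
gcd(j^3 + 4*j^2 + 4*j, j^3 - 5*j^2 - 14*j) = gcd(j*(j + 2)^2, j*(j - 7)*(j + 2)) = j^2 + 2*j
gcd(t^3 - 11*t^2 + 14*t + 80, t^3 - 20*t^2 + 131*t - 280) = t^2 - 13*t + 40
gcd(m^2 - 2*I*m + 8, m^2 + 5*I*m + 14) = 1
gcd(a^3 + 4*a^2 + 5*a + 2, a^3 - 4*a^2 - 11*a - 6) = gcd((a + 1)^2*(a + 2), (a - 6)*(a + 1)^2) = a^2 + 2*a + 1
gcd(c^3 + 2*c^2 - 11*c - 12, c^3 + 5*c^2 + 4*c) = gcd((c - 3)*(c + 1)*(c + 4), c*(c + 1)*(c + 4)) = c^2 + 5*c + 4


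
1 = 1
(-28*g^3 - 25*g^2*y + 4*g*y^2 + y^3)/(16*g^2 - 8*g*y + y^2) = (7*g^2 + 8*g*y + y^2)/(-4*g + y)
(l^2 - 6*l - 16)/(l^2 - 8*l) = (l + 2)/l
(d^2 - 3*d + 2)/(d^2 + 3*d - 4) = (d - 2)/(d + 4)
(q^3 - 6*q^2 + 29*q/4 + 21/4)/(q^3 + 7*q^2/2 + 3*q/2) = (2*q^2 - 13*q + 21)/(2*q*(q + 3))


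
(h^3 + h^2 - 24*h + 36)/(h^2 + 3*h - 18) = h - 2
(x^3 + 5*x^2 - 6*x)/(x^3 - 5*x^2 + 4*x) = (x + 6)/(x - 4)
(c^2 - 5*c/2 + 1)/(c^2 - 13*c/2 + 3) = (c - 2)/(c - 6)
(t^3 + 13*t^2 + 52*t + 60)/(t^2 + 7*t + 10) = t + 6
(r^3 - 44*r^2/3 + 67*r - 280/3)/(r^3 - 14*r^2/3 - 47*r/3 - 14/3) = (3*r^2 - 23*r + 40)/(3*r^2 + 7*r + 2)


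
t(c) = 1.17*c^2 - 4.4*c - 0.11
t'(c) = 2.34*c - 4.4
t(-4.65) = 45.65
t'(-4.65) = -15.28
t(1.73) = -4.22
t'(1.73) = -0.35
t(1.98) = -4.24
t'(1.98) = 0.23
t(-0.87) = 4.60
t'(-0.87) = -6.44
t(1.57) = -4.13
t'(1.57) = -0.73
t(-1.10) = 6.15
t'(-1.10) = -6.97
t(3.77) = -0.07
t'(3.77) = 4.42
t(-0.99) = 5.39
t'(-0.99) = -6.72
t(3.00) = -2.78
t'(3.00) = 2.62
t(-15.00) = 329.14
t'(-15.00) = -39.50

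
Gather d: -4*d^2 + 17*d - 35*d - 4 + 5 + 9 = -4*d^2 - 18*d + 10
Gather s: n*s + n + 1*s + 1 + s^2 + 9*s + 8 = n + s^2 + s*(n + 10) + 9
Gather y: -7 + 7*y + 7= 7*y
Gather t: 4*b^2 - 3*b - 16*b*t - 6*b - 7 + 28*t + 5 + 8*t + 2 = 4*b^2 - 9*b + t*(36 - 16*b)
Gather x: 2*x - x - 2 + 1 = x - 1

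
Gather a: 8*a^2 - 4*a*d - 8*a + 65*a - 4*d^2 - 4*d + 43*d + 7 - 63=8*a^2 + a*(57 - 4*d) - 4*d^2 + 39*d - 56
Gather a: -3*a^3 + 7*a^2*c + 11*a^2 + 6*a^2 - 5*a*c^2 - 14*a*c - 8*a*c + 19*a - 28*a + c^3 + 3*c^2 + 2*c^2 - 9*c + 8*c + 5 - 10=-3*a^3 + a^2*(7*c + 17) + a*(-5*c^2 - 22*c - 9) + c^3 + 5*c^2 - c - 5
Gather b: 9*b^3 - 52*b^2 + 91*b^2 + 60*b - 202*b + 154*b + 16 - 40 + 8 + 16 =9*b^3 + 39*b^2 + 12*b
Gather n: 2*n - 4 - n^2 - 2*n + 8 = 4 - n^2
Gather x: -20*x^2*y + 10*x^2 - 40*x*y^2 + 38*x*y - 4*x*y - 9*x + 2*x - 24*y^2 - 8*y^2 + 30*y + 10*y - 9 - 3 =x^2*(10 - 20*y) + x*(-40*y^2 + 34*y - 7) - 32*y^2 + 40*y - 12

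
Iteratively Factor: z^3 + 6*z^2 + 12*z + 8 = (z + 2)*(z^2 + 4*z + 4) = (z + 2)^2*(z + 2)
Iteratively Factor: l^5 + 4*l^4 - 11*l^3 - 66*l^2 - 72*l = (l + 3)*(l^4 + l^3 - 14*l^2 - 24*l) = l*(l + 3)*(l^3 + l^2 - 14*l - 24) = l*(l + 2)*(l + 3)*(l^2 - l - 12) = l*(l + 2)*(l + 3)^2*(l - 4)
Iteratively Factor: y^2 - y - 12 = (y - 4)*(y + 3)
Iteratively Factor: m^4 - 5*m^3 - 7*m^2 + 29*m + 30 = (m + 2)*(m^3 - 7*m^2 + 7*m + 15) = (m - 3)*(m + 2)*(m^2 - 4*m - 5) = (m - 3)*(m + 1)*(m + 2)*(m - 5)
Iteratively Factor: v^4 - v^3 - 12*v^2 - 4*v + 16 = (v + 2)*(v^3 - 3*v^2 - 6*v + 8) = (v + 2)^2*(v^2 - 5*v + 4) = (v - 4)*(v + 2)^2*(v - 1)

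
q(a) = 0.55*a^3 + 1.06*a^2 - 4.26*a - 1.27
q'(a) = 1.65*a^2 + 2.12*a - 4.26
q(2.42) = 2.42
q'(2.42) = 10.53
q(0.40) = -2.77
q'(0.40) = -3.15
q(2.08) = -0.60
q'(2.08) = 7.29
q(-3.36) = 4.15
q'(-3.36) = 7.24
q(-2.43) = 7.45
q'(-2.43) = 0.33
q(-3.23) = 5.01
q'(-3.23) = 6.11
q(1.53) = -3.34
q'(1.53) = 2.85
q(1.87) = -1.93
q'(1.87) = 5.47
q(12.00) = 1050.65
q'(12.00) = 258.78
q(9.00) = 447.20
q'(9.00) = 148.47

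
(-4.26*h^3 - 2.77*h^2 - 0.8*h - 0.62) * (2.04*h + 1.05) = -8.6904*h^4 - 10.1238*h^3 - 4.5405*h^2 - 2.1048*h - 0.651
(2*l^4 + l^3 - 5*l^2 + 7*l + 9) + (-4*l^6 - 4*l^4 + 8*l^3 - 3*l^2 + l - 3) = -4*l^6 - 2*l^4 + 9*l^3 - 8*l^2 + 8*l + 6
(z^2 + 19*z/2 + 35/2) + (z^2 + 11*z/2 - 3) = 2*z^2 + 15*z + 29/2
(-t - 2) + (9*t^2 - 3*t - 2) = 9*t^2 - 4*t - 4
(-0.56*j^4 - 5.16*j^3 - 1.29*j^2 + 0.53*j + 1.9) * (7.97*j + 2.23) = -4.4632*j^5 - 42.374*j^4 - 21.7881*j^3 + 1.3474*j^2 + 16.3249*j + 4.237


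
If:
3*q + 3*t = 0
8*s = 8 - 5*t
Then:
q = -t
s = 1 - 5*t/8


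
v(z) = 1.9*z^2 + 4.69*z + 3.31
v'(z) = 3.8*z + 4.69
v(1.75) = 17.34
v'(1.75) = 11.34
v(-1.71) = 0.85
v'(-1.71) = -1.81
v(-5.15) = 29.55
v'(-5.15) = -14.88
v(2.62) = 28.64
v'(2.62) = 14.65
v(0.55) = 6.46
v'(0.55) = 6.78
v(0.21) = 4.38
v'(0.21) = 5.49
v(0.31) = 4.95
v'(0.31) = 5.87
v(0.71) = 7.60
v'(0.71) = 7.39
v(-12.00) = 220.63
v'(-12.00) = -40.91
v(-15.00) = 360.46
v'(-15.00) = -52.31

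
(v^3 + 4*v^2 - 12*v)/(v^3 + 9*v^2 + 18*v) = (v - 2)/(v + 3)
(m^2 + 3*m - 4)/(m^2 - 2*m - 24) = (m - 1)/(m - 6)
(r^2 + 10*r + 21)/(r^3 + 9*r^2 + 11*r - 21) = 1/(r - 1)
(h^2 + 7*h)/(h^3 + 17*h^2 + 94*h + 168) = h/(h^2 + 10*h + 24)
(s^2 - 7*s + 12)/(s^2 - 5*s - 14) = (-s^2 + 7*s - 12)/(-s^2 + 5*s + 14)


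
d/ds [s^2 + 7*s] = 2*s + 7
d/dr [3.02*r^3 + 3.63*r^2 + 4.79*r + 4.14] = 9.06*r^2 + 7.26*r + 4.79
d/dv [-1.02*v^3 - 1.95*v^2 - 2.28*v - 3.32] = -3.06*v^2 - 3.9*v - 2.28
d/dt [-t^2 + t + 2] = 1 - 2*t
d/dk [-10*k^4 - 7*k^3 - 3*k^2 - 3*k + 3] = -40*k^3 - 21*k^2 - 6*k - 3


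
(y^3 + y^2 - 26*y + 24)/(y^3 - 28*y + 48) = (y - 1)/(y - 2)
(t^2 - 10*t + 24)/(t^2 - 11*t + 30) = (t - 4)/(t - 5)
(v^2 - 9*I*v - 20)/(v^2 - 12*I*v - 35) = (v - 4*I)/(v - 7*I)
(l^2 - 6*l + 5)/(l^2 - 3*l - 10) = (l - 1)/(l + 2)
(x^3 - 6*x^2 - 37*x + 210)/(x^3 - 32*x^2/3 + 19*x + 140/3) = 3*(x + 6)/(3*x + 4)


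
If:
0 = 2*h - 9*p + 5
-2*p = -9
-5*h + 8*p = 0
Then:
No Solution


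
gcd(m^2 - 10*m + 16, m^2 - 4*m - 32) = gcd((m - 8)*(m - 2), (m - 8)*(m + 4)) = m - 8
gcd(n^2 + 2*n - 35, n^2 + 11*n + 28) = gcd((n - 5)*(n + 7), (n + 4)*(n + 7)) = n + 7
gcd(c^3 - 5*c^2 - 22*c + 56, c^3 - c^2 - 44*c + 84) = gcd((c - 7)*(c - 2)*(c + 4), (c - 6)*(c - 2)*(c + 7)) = c - 2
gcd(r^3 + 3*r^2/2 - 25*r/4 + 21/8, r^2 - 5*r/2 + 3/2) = r - 3/2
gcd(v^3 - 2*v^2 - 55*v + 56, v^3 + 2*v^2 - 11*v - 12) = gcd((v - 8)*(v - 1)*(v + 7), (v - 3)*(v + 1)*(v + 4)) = 1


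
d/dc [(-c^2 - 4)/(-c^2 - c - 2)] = (c^2 - 4*c - 4)/(c^4 + 2*c^3 + 5*c^2 + 4*c + 4)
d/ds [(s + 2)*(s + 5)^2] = 3*(s + 3)*(s + 5)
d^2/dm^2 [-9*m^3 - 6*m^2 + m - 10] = -54*m - 12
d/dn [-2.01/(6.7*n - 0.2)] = 13.467/(6.7*n - 0.2)^2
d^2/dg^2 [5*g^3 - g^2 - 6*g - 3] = 30*g - 2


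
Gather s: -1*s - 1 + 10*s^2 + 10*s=10*s^2 + 9*s - 1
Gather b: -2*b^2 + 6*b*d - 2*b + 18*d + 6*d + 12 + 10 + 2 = -2*b^2 + b*(6*d - 2) + 24*d + 24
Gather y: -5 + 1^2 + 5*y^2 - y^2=4*y^2 - 4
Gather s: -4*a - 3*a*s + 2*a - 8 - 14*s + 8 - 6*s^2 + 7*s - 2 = -2*a - 6*s^2 + s*(-3*a - 7) - 2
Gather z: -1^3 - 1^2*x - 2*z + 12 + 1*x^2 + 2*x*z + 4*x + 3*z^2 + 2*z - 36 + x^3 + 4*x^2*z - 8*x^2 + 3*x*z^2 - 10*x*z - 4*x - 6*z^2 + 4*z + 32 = x^3 - 7*x^2 - x + z^2*(3*x - 3) + z*(4*x^2 - 8*x + 4) + 7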